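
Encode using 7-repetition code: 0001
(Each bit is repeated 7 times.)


Each bit -> 7 copies

0000000000000000000001111111


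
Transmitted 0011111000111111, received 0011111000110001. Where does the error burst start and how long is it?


XOR: 0000000000001110

Burst at position 12, length 3


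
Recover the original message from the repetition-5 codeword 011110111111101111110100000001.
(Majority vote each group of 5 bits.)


Groups: 01111, 01111, 11101, 11111, 01000, 00001
Majority votes: 111100

111100


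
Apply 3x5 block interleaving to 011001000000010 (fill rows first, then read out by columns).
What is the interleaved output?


Matrix:
  01100
  10000
  00010
Read columns: 010100100001000

010100100001000


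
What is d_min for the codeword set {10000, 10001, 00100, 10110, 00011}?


Comparing all pairs, minimum distance: 1
Can detect 0 errors, correct 0 errors

1


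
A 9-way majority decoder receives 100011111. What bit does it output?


Ones: 6 out of 9
Threshold: 5

1 (6/9 voted 1)


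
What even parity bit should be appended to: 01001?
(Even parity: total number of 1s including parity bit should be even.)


Number of 1s in data: 2
Parity bit: 0

0


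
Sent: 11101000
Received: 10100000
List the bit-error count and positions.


XOR: 01001000

2 error(s) at position(s): 1, 4


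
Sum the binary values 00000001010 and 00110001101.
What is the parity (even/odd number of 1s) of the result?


00000001010 = 10
00110001101 = 397
Sum = 407 = 110010111
1s count = 6

even parity (6 ones in 110010111)


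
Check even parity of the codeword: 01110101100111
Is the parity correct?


Number of 1s: 9

No, parity error (9 ones)


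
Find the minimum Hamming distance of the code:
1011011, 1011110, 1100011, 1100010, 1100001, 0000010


Comparing all pairs, minimum distance: 1
Can detect 0 errors, correct 0 errors

1


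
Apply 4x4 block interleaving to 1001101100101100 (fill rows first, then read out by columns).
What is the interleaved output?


Matrix:
  1001
  1011
  0010
  1100
Read columns: 1101000101101100

1101000101101100


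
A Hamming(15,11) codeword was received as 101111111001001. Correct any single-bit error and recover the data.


Syndrome = 0: no error detected

Data: 11111001001 (no errors)


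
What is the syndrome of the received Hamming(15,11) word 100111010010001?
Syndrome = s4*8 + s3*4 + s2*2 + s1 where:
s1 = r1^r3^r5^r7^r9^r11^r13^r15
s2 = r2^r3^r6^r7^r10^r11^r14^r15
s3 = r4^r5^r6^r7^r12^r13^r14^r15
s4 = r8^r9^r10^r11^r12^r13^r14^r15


s1=0, s2=1, s3=0, s4=1

Syndrome = 10 (error at position 10)


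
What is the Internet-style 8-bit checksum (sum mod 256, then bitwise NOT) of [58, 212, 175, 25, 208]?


Sum = 678 mod 256 = 166
Complement = 89

89


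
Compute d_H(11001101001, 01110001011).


XOR: 10111100010
Count of 1s: 6

6


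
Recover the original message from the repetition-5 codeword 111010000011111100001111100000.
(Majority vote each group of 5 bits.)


Groups: 11101, 00000, 11111, 10000, 11111, 00000
Majority votes: 101010

101010


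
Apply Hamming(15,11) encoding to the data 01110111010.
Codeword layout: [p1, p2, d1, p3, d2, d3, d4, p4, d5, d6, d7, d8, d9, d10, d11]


Parity bits: p1=1, p2=1, p3=1, p4=0

110111100111010


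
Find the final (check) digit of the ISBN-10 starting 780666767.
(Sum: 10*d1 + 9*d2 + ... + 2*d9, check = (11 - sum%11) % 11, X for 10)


Weighted sum: 310
310 mod 11 = 2

Check digit: 9


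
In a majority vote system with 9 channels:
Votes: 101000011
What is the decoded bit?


Ones: 4 out of 9
Threshold: 5

0 (4/9 voted 1)


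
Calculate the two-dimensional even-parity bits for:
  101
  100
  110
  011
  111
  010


Row parities: 010011
Column parities: 001

Row P: 010011, Col P: 001, Corner: 1


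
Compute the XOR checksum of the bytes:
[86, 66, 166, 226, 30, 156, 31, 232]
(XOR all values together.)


XOR chain: 86 ^ 66 ^ 166 ^ 226 ^ 30 ^ 156 ^ 31 ^ 232 = 37

37


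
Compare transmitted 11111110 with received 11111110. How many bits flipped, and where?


XOR: 00000000

0 errors (received matches sent)


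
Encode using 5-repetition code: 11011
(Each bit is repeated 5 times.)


Each bit -> 5 copies

1111111111000001111111111


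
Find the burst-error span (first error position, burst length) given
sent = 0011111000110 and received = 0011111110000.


XOR: 0000000110110

Burst at position 7, length 5


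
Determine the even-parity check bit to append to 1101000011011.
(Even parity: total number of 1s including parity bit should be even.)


Number of 1s in data: 7
Parity bit: 1

1


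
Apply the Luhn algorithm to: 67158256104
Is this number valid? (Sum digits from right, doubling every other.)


Luhn sum = 38
38 mod 10 = 8

Invalid (Luhn sum mod 10 = 8)


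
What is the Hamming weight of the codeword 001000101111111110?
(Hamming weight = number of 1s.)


Counting 1s in 001000101111111110

11


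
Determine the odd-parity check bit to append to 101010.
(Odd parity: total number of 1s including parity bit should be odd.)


Number of 1s in data: 3
Parity bit: 0

0


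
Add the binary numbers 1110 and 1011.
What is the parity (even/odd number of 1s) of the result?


1110 = 14
1011 = 11
Sum = 25 = 11001
1s count = 3

odd parity (3 ones in 11001)


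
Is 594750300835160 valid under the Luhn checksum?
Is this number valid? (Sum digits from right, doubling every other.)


Luhn sum = 46
46 mod 10 = 6

Invalid (Luhn sum mod 10 = 6)


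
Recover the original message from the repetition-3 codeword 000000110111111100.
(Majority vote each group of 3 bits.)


Groups: 000, 000, 110, 111, 111, 100
Majority votes: 001110

001110


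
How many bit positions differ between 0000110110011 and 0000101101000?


XOR: 0000011011011
Count of 1s: 6

6


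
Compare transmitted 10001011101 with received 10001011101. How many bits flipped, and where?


XOR: 00000000000

0 errors (received matches sent)


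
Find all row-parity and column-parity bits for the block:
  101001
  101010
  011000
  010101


Row parities: 1101
Column parities: 001110

Row P: 1101, Col P: 001110, Corner: 1


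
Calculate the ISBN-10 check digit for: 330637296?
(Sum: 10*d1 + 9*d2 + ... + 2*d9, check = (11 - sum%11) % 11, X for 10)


Weighted sum: 199
199 mod 11 = 1

Check digit: X


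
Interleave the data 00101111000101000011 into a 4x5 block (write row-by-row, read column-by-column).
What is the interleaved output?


Matrix:
  00101
  11100
  01010
  00011
Read columns: 01000110110000111001

01000110110000111001


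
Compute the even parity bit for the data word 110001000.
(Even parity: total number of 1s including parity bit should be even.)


Number of 1s in data: 3
Parity bit: 1

1


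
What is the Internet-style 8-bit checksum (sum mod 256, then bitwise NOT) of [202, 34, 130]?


Sum = 366 mod 256 = 110
Complement = 145

145


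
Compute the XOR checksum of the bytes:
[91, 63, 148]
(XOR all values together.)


XOR chain: 91 ^ 63 ^ 148 = 240

240


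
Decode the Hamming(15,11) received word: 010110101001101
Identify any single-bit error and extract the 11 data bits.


Syndrome = 3: error at position 3

Data: 11011001101 (corrected bit 3)


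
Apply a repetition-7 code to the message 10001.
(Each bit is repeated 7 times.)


Each bit -> 7 copies

11111110000000000000000000001111111


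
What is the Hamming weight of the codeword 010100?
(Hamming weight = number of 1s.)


Counting 1s in 010100

2


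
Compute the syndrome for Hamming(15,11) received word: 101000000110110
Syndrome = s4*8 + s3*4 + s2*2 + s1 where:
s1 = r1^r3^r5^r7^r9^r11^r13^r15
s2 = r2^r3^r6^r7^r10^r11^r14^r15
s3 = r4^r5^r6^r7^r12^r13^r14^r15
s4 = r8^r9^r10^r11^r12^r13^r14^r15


s1=0, s2=0, s3=0, s4=0

Syndrome = 0 (no error)


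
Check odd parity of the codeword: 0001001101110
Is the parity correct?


Number of 1s: 6

No, parity error (6 ones)


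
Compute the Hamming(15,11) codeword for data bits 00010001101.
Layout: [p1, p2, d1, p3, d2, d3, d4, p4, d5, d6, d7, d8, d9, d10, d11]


Parity bits: p1=1, p2=0, p3=0, p4=1

100000110001101


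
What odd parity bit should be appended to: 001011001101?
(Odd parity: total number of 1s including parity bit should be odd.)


Number of 1s in data: 6
Parity bit: 1

1


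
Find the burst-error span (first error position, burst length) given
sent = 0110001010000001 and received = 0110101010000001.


XOR: 0000100000000000

Burst at position 4, length 1


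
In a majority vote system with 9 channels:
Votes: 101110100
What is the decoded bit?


Ones: 5 out of 9
Threshold: 5

1 (5/9 voted 1)


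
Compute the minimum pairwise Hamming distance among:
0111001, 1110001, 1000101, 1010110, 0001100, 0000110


Comparing all pairs, minimum distance: 2
Can detect 1 errors, correct 0 errors

2


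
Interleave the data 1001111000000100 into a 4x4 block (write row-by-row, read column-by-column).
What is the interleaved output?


Matrix:
  1001
  1110
  0000
  0100
Read columns: 1100010101001000

1100010101001000


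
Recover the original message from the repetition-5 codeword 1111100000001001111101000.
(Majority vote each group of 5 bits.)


Groups: 11111, 00000, 00100, 11111, 01000
Majority votes: 10010

10010


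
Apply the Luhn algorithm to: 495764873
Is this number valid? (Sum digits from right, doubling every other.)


Luhn sum = 53
53 mod 10 = 3

Invalid (Luhn sum mod 10 = 3)


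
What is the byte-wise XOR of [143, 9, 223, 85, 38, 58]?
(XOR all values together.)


XOR chain: 143 ^ 9 ^ 223 ^ 85 ^ 38 ^ 58 = 16

16


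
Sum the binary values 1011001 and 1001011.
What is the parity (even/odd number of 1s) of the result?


1011001 = 89
1001011 = 75
Sum = 164 = 10100100
1s count = 3

odd parity (3 ones in 10100100)


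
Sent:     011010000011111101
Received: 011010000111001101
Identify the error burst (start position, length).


XOR: 000000000100110000

Burst at position 9, length 5


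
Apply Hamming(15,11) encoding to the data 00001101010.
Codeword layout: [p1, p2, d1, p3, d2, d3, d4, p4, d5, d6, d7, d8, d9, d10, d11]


Parity bits: p1=1, p2=0, p3=0, p4=0

100000001101010


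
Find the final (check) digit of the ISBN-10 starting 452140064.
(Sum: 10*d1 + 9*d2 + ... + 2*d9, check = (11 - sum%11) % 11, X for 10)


Weighted sum: 158
158 mod 11 = 4

Check digit: 7


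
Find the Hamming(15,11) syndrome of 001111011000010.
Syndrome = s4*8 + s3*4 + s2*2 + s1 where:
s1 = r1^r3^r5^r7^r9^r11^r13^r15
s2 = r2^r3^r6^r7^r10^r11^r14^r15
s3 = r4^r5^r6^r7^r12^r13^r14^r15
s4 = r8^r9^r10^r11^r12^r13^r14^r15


s1=1, s2=1, s3=0, s4=1

Syndrome = 11 (error at position 11)


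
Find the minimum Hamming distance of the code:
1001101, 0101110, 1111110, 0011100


Comparing all pairs, minimum distance: 2
Can detect 1 errors, correct 0 errors

2


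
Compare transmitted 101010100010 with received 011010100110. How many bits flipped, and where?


XOR: 110000000100

3 error(s) at position(s): 0, 1, 9


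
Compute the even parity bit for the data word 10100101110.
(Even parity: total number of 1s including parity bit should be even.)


Number of 1s in data: 6
Parity bit: 0

0


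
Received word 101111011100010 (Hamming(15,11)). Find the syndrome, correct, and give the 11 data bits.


Syndrome = 0: no error detected

Data: 11101100010 (no errors)


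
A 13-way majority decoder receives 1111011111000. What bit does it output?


Ones: 9 out of 13
Threshold: 7

1 (9/13 voted 1)


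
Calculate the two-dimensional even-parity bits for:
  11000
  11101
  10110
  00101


Row parities: 0010
Column parities: 10110

Row P: 0010, Col P: 10110, Corner: 1


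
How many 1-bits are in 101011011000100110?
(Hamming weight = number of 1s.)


Counting 1s in 101011011000100110

9


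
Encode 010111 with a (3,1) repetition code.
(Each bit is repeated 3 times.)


Each bit -> 3 copies

000111000111111111


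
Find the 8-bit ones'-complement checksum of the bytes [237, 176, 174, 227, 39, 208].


Sum = 1061 mod 256 = 37
Complement = 218

218


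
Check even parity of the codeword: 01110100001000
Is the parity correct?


Number of 1s: 5

No, parity error (5 ones)


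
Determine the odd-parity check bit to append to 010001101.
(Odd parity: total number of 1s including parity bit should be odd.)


Number of 1s in data: 4
Parity bit: 1

1


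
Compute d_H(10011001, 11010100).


XOR: 01001101
Count of 1s: 4

4


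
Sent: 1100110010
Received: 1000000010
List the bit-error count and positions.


XOR: 0100110000

3 error(s) at position(s): 1, 4, 5


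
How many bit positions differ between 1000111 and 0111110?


XOR: 1111001
Count of 1s: 5

5


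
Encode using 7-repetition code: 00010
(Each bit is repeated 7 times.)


Each bit -> 7 copies

00000000000000000000011111110000000


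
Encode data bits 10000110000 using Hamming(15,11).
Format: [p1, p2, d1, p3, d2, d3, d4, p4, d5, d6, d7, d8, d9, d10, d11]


Parity bits: p1=0, p2=1, p3=0, p4=0

011000000110000


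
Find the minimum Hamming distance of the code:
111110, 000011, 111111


Comparing all pairs, minimum distance: 1
Can detect 0 errors, correct 0 errors

1


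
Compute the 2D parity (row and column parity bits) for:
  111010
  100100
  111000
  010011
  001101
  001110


Row parities: 001111
Column parities: 110110

Row P: 001111, Col P: 110110, Corner: 0


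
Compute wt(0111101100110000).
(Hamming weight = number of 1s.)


Counting 1s in 0111101100110000

8


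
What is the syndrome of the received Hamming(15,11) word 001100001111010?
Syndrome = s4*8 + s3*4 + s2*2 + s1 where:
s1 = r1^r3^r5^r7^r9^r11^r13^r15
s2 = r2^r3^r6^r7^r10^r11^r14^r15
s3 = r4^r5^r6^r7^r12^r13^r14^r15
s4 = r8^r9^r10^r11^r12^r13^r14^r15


s1=1, s2=0, s3=1, s4=1

Syndrome = 13 (error at position 13)


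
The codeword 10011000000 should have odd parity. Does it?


Number of 1s: 3

Yes, parity is correct (3 ones)


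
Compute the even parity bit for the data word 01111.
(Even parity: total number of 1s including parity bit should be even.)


Number of 1s in data: 4
Parity bit: 0

0


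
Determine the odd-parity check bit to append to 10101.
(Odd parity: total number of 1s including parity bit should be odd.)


Number of 1s in data: 3
Parity bit: 0

0


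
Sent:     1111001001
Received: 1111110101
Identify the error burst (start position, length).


XOR: 0000111100

Burst at position 4, length 4


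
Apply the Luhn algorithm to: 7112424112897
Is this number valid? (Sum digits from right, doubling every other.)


Luhn sum = 57
57 mod 10 = 7

Invalid (Luhn sum mod 10 = 7)


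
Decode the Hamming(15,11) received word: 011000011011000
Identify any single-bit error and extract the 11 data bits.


Syndrome = 7: error at position 7

Data: 10011011000 (corrected bit 7)


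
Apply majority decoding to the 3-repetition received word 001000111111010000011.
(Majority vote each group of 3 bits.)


Groups: 001, 000, 111, 111, 010, 000, 011
Majority votes: 0011001

0011001


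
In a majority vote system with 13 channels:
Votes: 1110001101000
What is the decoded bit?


Ones: 6 out of 13
Threshold: 7

0 (6/13 voted 1)


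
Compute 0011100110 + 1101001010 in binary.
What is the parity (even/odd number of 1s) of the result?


0011100110 = 230
1101001010 = 842
Sum = 1072 = 10000110000
1s count = 3

odd parity (3 ones in 10000110000)


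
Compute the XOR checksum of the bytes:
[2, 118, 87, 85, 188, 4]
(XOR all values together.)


XOR chain: 2 ^ 118 ^ 87 ^ 85 ^ 188 ^ 4 = 206

206


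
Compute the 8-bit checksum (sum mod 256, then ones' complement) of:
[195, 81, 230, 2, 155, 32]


Sum = 695 mod 256 = 183
Complement = 72

72


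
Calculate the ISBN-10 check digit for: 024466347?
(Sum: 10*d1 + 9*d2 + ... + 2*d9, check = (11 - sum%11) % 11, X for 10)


Weighted sum: 182
182 mod 11 = 6

Check digit: 5


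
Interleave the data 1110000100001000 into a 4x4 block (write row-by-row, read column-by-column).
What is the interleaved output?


Matrix:
  1110
  0001
  0000
  1000
Read columns: 1001100010000100

1001100010000100


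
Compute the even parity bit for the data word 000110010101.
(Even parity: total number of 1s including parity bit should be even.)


Number of 1s in data: 5
Parity bit: 1

1


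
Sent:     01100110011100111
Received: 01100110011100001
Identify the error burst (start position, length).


XOR: 00000000000000110

Burst at position 14, length 2


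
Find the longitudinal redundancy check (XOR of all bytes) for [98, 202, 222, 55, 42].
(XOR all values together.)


XOR chain: 98 ^ 202 ^ 222 ^ 55 ^ 42 = 107

107


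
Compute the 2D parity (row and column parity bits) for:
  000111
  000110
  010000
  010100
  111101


Row parities: 10101
Column parities: 111000

Row P: 10101, Col P: 111000, Corner: 1


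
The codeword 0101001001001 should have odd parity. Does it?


Number of 1s: 5

Yes, parity is correct (5 ones)


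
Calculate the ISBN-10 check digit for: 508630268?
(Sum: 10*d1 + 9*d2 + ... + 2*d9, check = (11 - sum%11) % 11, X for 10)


Weighted sum: 216
216 mod 11 = 7

Check digit: 4


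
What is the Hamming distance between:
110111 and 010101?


XOR: 100010
Count of 1s: 2

2


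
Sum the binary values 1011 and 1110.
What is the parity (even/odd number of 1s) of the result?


1011 = 11
1110 = 14
Sum = 25 = 11001
1s count = 3

odd parity (3 ones in 11001)


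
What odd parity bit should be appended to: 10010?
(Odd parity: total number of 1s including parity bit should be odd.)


Number of 1s in data: 2
Parity bit: 1

1


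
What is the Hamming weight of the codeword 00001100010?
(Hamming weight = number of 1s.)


Counting 1s in 00001100010

3


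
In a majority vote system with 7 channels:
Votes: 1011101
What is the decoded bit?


Ones: 5 out of 7
Threshold: 4

1 (5/7 voted 1)


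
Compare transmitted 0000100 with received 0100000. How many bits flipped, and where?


XOR: 0100100

2 error(s) at position(s): 1, 4


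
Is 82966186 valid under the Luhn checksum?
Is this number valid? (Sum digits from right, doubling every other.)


Luhn sum = 41
41 mod 10 = 1

Invalid (Luhn sum mod 10 = 1)


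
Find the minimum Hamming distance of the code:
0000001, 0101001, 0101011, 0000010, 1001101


Comparing all pairs, minimum distance: 1
Can detect 0 errors, correct 0 errors

1


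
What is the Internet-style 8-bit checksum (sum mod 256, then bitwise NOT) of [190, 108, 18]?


Sum = 316 mod 256 = 60
Complement = 195

195


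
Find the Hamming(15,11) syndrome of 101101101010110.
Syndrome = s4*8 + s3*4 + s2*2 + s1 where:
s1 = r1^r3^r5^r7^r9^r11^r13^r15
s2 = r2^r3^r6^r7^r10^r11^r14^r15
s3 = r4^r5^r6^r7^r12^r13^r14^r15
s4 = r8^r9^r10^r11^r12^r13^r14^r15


s1=0, s2=1, s3=1, s4=0

Syndrome = 6 (error at position 6)


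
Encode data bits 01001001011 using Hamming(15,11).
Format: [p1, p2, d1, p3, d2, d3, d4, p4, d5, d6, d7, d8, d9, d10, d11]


Parity bits: p1=1, p2=0, p3=0, p4=0

100010001001011


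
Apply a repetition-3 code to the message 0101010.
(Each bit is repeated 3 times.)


Each bit -> 3 copies

000111000111000111000


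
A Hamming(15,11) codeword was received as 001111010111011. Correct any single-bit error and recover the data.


Syndrome = 0: no error detected

Data: 11100111011 (no errors)


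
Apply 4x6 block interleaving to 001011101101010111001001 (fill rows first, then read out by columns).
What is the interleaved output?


Matrix:
  001011
  101101
  010111
  001001
Read columns: 010000101101011010101111

010000101101011010101111


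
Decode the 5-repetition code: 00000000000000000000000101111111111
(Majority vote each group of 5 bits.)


Groups: 00000, 00000, 00000, 00000, 00010, 11111, 11111
Majority votes: 0000011

0000011


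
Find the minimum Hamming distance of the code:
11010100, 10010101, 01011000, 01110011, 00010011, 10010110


Comparing all pairs, minimum distance: 2
Can detect 1 errors, correct 0 errors

2


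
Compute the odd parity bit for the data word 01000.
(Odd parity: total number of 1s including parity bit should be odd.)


Number of 1s in data: 1
Parity bit: 0

0


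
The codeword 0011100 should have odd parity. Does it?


Number of 1s: 3

Yes, parity is correct (3 ones)


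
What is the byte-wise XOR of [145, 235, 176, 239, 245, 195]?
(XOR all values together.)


XOR chain: 145 ^ 235 ^ 176 ^ 239 ^ 245 ^ 195 = 19

19


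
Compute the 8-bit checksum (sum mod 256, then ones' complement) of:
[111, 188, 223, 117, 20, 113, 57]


Sum = 829 mod 256 = 61
Complement = 194

194


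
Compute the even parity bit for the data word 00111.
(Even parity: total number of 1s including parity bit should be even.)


Number of 1s in data: 3
Parity bit: 1

1


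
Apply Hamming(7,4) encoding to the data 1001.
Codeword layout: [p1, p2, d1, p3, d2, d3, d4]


Parity bits: p1=0, p2=0, p3=1

0011001


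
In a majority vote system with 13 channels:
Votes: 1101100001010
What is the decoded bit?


Ones: 6 out of 13
Threshold: 7

0 (6/13 voted 1)


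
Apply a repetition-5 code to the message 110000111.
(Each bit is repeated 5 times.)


Each bit -> 5 copies

111111111100000000000000000000111111111111111


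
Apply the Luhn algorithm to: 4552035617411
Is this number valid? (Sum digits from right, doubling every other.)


Luhn sum = 41
41 mod 10 = 1

Invalid (Luhn sum mod 10 = 1)


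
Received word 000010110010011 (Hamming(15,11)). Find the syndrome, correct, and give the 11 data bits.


Syndrome = 0: no error detected

Data: 01010010011 (no errors)


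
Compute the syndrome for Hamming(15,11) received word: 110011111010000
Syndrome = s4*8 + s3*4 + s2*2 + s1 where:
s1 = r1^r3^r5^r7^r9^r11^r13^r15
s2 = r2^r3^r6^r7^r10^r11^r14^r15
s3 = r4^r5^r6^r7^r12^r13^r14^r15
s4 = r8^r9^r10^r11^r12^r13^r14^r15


s1=1, s2=0, s3=1, s4=1

Syndrome = 13 (error at position 13)


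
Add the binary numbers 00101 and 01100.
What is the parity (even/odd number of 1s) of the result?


00101 = 5
01100 = 12
Sum = 17 = 10001
1s count = 2

even parity (2 ones in 10001)


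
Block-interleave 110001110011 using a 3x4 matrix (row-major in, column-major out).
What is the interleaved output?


Matrix:
  1100
  0111
  0011
Read columns: 100110011011

100110011011


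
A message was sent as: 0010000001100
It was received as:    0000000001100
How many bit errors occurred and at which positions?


XOR: 0010000000000

1 error(s) at position(s): 2


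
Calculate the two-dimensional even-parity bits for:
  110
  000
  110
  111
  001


Row parities: 00011
Column parities: 110

Row P: 00011, Col P: 110, Corner: 0


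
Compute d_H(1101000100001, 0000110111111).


XOR: 1101110011110
Count of 1s: 9

9


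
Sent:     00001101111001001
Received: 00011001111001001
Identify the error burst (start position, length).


XOR: 00010100000000000

Burst at position 3, length 3


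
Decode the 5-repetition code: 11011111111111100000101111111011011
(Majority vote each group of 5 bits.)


Groups: 11011, 11111, 11111, 00000, 10111, 11110, 11011
Majority votes: 1110111

1110111


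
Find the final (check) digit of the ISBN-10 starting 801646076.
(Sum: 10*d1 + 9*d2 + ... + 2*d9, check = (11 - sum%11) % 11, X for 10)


Weighted sum: 217
217 mod 11 = 8

Check digit: 3


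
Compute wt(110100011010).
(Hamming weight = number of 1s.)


Counting 1s in 110100011010

6


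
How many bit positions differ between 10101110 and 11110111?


XOR: 01011001
Count of 1s: 4

4


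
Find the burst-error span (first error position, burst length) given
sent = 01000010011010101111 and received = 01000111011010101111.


XOR: 00000101000000000000

Burst at position 5, length 3


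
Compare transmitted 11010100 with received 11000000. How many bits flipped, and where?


XOR: 00010100

2 error(s) at position(s): 3, 5


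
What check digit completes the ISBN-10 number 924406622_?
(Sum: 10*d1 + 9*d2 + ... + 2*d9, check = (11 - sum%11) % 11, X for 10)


Weighted sum: 232
232 mod 11 = 1

Check digit: X


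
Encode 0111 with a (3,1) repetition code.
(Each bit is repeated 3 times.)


Each bit -> 3 copies

000111111111


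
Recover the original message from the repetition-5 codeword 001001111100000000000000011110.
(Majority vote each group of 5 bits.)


Groups: 00100, 11111, 00000, 00000, 00000, 11110
Majority votes: 010001

010001


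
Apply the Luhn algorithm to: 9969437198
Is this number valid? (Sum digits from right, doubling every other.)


Luhn sum = 64
64 mod 10 = 4

Invalid (Luhn sum mod 10 = 4)


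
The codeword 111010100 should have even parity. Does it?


Number of 1s: 5

No, parity error (5 ones)


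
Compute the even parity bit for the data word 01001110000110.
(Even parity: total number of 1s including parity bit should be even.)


Number of 1s in data: 6
Parity bit: 0

0


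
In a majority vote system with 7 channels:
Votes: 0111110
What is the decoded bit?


Ones: 5 out of 7
Threshold: 4

1 (5/7 voted 1)


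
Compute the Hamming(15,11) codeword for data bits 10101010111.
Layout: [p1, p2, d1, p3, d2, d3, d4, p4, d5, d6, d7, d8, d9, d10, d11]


Parity bits: p1=1, p2=1, p3=0, p4=1

111001011010111


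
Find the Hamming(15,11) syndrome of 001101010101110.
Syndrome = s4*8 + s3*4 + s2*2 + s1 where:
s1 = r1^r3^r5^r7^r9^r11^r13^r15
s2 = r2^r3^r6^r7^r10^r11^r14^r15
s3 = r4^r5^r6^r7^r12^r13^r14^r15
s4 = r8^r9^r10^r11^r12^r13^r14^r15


s1=0, s2=0, s3=1, s4=1

Syndrome = 12 (error at position 12)


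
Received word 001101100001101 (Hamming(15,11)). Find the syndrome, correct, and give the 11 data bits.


Syndrome = 8: error at position 8

Data: 10110001101 (corrected bit 8)


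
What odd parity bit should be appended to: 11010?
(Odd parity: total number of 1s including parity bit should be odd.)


Number of 1s in data: 3
Parity bit: 0

0


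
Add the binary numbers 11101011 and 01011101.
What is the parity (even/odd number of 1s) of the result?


11101011 = 235
01011101 = 93
Sum = 328 = 101001000
1s count = 3

odd parity (3 ones in 101001000)


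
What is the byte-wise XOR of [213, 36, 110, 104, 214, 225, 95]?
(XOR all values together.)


XOR chain: 213 ^ 36 ^ 110 ^ 104 ^ 214 ^ 225 ^ 95 = 159

159


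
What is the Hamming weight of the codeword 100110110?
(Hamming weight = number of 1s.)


Counting 1s in 100110110

5


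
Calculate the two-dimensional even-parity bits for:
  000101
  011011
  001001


Row parities: 000
Column parities: 010111

Row P: 000, Col P: 010111, Corner: 0


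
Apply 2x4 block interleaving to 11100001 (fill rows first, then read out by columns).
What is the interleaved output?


Matrix:
  1110
  0001
Read columns: 10101001

10101001


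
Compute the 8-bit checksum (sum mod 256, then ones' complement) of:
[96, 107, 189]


Sum = 392 mod 256 = 136
Complement = 119

119


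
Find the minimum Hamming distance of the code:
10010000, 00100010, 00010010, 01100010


Comparing all pairs, minimum distance: 1
Can detect 0 errors, correct 0 errors

1


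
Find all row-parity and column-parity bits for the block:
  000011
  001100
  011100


Row parities: 001
Column parities: 010011

Row P: 001, Col P: 010011, Corner: 1


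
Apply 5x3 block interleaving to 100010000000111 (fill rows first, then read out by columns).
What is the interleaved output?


Matrix:
  100
  010
  000
  000
  111
Read columns: 100010100100001

100010100100001


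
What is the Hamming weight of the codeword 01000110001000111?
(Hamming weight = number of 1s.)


Counting 1s in 01000110001000111

7


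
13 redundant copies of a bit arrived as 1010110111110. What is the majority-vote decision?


Ones: 9 out of 13
Threshold: 7

1 (9/13 voted 1)


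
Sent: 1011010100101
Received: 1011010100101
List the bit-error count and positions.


XOR: 0000000000000

0 errors (received matches sent)


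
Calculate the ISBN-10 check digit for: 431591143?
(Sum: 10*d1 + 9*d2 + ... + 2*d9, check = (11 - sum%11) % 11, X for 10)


Weighted sum: 191
191 mod 11 = 4

Check digit: 7


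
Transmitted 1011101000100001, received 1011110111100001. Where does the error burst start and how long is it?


XOR: 0000011111000000

Burst at position 5, length 5


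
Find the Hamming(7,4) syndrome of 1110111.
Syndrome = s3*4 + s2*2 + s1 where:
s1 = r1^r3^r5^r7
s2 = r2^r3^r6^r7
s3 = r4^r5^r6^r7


s1=0, s2=0, s3=1

Syndrome = 4 (error at position 4)


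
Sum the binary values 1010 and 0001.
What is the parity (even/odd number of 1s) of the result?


1010 = 10
0001 = 1
Sum = 11 = 1011
1s count = 3

odd parity (3 ones in 1011)


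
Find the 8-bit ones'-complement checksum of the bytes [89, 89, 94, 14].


Sum = 286 mod 256 = 30
Complement = 225

225


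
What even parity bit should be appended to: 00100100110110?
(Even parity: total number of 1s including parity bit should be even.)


Number of 1s in data: 6
Parity bit: 0

0


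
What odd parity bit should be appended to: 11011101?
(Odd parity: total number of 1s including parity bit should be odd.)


Number of 1s in data: 6
Parity bit: 1

1


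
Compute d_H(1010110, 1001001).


XOR: 0011111
Count of 1s: 5

5


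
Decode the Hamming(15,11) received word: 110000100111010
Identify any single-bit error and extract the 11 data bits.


Syndrome = 7: error at position 7

Data: 00000111010 (corrected bit 7)


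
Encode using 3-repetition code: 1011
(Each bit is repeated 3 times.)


Each bit -> 3 copies

111000111111


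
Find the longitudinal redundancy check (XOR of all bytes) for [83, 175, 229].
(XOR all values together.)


XOR chain: 83 ^ 175 ^ 229 = 25

25


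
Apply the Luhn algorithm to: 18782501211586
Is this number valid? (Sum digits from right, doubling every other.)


Luhn sum = 58
58 mod 10 = 8

Invalid (Luhn sum mod 10 = 8)


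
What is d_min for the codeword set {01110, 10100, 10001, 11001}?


Comparing all pairs, minimum distance: 1
Can detect 0 errors, correct 0 errors

1


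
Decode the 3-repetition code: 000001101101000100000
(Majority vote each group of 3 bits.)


Groups: 000, 001, 101, 101, 000, 100, 000
Majority votes: 0011000

0011000


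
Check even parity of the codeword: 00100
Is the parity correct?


Number of 1s: 1

No, parity error (1 ones)


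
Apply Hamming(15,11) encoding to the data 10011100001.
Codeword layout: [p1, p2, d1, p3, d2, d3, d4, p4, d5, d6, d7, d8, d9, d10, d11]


Parity bits: p1=0, p2=0, p3=0, p4=1

001000111100001


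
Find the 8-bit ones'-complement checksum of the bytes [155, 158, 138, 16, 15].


Sum = 482 mod 256 = 226
Complement = 29

29


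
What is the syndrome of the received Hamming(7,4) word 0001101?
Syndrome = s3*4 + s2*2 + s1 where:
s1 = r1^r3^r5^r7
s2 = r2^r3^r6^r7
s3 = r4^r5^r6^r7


s1=0, s2=1, s3=1

Syndrome = 6 (error at position 6)


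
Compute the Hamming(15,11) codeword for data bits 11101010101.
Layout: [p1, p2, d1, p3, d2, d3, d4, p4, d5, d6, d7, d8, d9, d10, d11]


Parity bits: p1=0, p2=0, p3=0, p4=0

001011001010101


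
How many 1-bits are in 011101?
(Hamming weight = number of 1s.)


Counting 1s in 011101

4


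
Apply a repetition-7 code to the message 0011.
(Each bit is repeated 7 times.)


Each bit -> 7 copies

0000000000000011111111111111


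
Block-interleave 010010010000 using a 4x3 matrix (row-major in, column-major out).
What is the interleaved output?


Matrix:
  010
  010
  010
  000
Read columns: 000011100000

000011100000


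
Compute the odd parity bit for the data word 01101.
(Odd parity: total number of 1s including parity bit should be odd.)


Number of 1s in data: 3
Parity bit: 0

0


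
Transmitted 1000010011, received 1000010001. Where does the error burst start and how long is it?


XOR: 0000000010

Burst at position 8, length 1


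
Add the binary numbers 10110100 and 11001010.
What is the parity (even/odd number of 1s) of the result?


10110100 = 180
11001010 = 202
Sum = 382 = 101111110
1s count = 7

odd parity (7 ones in 101111110)


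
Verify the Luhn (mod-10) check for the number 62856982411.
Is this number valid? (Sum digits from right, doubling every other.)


Luhn sum = 53
53 mod 10 = 3

Invalid (Luhn sum mod 10 = 3)


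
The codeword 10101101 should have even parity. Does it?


Number of 1s: 5

No, parity error (5 ones)


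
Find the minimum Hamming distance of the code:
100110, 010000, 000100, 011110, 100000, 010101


Comparing all pairs, minimum distance: 2
Can detect 1 errors, correct 0 errors

2


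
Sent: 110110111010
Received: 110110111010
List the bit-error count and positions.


XOR: 000000000000

0 errors (received matches sent)


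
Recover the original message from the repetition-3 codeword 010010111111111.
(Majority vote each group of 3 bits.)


Groups: 010, 010, 111, 111, 111
Majority votes: 00111

00111


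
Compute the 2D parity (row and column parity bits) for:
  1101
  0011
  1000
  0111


Row parities: 1011
Column parities: 0001

Row P: 1011, Col P: 0001, Corner: 1


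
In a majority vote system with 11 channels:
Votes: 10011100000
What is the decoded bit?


Ones: 4 out of 11
Threshold: 6

0 (4/11 voted 1)


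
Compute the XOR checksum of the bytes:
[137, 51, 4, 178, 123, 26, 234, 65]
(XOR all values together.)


XOR chain: 137 ^ 51 ^ 4 ^ 178 ^ 123 ^ 26 ^ 234 ^ 65 = 198

198


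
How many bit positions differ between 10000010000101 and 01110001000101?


XOR: 11110011000000
Count of 1s: 6

6


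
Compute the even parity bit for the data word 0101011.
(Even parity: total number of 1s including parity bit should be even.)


Number of 1s in data: 4
Parity bit: 0

0


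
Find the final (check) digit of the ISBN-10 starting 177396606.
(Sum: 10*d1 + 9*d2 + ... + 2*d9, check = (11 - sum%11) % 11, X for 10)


Weighted sum: 270
270 mod 11 = 6

Check digit: 5


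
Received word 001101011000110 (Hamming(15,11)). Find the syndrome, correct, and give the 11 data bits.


Syndrome = 3: error at position 3

Data: 00101000110 (corrected bit 3)


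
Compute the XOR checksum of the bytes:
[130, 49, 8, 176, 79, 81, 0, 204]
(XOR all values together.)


XOR chain: 130 ^ 49 ^ 8 ^ 176 ^ 79 ^ 81 ^ 0 ^ 204 = 217

217


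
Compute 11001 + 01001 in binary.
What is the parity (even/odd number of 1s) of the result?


11001 = 25
01001 = 9
Sum = 34 = 100010
1s count = 2

even parity (2 ones in 100010)


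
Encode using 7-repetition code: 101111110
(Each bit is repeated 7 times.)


Each bit -> 7 copies

111111100000001111111111111111111111111111111111111111110000000


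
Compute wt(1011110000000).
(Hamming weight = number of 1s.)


Counting 1s in 1011110000000

5


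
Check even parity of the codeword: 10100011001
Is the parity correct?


Number of 1s: 5

No, parity error (5 ones)


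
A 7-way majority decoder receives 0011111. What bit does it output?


Ones: 5 out of 7
Threshold: 4

1 (5/7 voted 1)


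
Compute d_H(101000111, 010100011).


XOR: 111100100
Count of 1s: 5

5


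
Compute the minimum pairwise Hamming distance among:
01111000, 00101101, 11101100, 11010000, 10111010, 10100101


Comparing all pairs, minimum distance: 2
Can detect 1 errors, correct 0 errors

2


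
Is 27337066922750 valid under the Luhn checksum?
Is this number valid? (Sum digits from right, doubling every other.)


Luhn sum = 57
57 mod 10 = 7

Invalid (Luhn sum mod 10 = 7)


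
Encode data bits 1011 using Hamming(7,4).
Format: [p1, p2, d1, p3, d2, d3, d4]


Parity bits: p1=0, p2=1, p3=0

0110011


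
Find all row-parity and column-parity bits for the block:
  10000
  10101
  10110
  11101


Row parities: 1110
Column parities: 01110

Row P: 1110, Col P: 01110, Corner: 1


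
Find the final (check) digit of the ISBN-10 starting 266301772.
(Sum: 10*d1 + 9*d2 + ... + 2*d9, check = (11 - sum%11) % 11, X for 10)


Weighted sum: 201
201 mod 11 = 3

Check digit: 8


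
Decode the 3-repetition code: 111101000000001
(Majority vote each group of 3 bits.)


Groups: 111, 101, 000, 000, 001
Majority votes: 11000

11000


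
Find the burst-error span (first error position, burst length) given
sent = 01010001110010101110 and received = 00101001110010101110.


XOR: 01111000000000000000

Burst at position 1, length 4


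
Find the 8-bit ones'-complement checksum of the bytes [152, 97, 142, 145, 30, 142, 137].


Sum = 845 mod 256 = 77
Complement = 178

178


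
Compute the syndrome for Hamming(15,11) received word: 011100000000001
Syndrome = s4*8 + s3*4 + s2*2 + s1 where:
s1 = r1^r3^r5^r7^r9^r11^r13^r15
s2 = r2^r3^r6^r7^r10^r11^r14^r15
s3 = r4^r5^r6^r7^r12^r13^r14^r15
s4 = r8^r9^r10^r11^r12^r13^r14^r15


s1=0, s2=1, s3=0, s4=1

Syndrome = 10 (error at position 10)


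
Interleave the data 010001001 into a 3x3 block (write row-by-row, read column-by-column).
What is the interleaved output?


Matrix:
  010
  001
  001
Read columns: 000100011

000100011


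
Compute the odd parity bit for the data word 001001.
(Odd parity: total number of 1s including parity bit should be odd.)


Number of 1s in data: 2
Parity bit: 1

1


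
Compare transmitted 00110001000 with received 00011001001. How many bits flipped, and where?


XOR: 00101000001

3 error(s) at position(s): 2, 4, 10


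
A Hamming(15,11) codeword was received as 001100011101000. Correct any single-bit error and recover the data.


Syndrome = 0: no error detected

Data: 10001101000 (no errors)


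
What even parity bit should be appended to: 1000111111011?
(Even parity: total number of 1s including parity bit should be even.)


Number of 1s in data: 9
Parity bit: 1

1


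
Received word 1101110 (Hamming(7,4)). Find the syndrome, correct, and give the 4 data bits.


Syndrome = 4: error at position 4

Data: 0110 (corrected bit 4)


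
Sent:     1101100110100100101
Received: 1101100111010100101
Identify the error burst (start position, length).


XOR: 0000000001110000000

Burst at position 9, length 3


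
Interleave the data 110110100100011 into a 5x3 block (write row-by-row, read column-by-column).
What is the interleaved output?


Matrix:
  110
  110
  100
  100
  011
Read columns: 111101100100001

111101100100001


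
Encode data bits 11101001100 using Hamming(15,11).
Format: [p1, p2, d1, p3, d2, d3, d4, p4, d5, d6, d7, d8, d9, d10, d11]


Parity bits: p1=0, p2=0, p3=0, p4=1

001011011001100


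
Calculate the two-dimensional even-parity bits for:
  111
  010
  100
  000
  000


Row parities: 11100
Column parities: 001

Row P: 11100, Col P: 001, Corner: 1


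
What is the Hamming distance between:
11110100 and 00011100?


XOR: 11101000
Count of 1s: 4

4


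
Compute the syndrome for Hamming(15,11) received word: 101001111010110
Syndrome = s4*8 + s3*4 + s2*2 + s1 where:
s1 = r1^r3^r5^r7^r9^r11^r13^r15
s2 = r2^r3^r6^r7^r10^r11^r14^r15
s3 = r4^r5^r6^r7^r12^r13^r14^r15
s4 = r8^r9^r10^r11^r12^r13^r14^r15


s1=0, s2=1, s3=0, s4=1

Syndrome = 10 (error at position 10)


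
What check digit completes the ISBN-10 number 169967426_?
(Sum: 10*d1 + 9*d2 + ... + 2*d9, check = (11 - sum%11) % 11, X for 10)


Weighted sum: 304
304 mod 11 = 7

Check digit: 4
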